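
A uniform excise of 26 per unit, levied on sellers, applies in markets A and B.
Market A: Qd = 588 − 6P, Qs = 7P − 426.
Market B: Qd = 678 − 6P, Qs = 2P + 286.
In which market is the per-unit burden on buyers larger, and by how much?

Market A: pre-tax P* = 78, Q* = 120; post-tax Q = 36; per-unit burden on buyers = 14.
Market B: pre-tax P* = 49, Q* = 384; post-tax Q = 345; per-unit burden on buyers = 6.5.
Difference: 14 vs 6.5 → market A is larger by 7.5.

Market A, by 7.5.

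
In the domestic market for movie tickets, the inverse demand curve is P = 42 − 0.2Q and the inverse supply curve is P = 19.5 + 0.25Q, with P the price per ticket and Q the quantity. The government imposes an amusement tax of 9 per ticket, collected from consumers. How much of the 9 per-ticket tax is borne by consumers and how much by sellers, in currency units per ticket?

Rewrite in direct form: Qd = 210 − 5P and Qs = 4P − 78.
Before the tax: set 210 − 5P = 4P − 78 → P* = 32, Q* = 50.
With the tax collected from consumers, demand (in seller-price terms) shifts: Qd = 210 − 5(P + 9).
New equilibrium: consumers pay 36, sellers receive 27, Q = 30. (Wedge: Pb − Ps = 9.)
Burden on consumers: 4; on sellers: 5. (They sum to 9.)

Consumers bear 4 per ticket; sellers bear 5 per ticket.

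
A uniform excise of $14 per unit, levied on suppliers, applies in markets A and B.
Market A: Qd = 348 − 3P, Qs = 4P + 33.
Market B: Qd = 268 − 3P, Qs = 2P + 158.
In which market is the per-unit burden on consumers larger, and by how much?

Market A, by $2.4.

Market A: pre-tax P* = $45, Q* = 213; post-tax Q = 189; per-unit burden on consumers = $8.
Market B: pre-tax P* = $22, Q* = 202; post-tax Q = 185.2; per-unit burden on consumers = $5.6.
Difference: $8 vs $5.6 → market A is larger by $2.4.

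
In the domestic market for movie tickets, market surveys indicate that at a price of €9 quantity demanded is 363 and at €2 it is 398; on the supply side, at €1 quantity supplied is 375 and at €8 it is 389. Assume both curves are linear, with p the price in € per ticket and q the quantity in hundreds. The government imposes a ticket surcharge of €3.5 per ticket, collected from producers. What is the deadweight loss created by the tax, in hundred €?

Demand slope: (398 − 363)/(2 − 9) = -5, so qd = 408 − 5p.
Supply slope: (389 − 375)/(8 − 1) = 2, so qs = 2p + 373.
Before the tax: set 408 − 5p = 2p + 373 → p* = €5, q* = 383.
With the tax collected from producers, supply shifts: qs = 2(p − 3.5) + 373.
New equilibrium: consumers pay €6, producers receive €2.5, q = 378. (Wedge: pb − ps = 3.5.)
Quantity falls by |ΔQ| = |383 − 378| = 5.
DWL = ½ · t · |ΔQ| = ½ · 3.5 · 5 = €8.75.

Deadweight loss = €8.75 hundred.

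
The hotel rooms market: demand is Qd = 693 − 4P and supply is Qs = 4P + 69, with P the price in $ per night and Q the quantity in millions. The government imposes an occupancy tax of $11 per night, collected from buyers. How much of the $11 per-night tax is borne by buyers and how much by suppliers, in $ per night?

Buyers bear $5.5 per night; suppliers bear $5.5 per night.

Without the tax, 693 − 4P = 4P + 69 gives 8P = 624, so P* = $78 and Q* = 381.
With the tax collected from buyers, demand (in seller-price terms) shifts: Qd = 693 − 4(P + 11).
New equilibrium: buyers pay $83.5, suppliers receive $72.5, Q = 359. (Wedge: Pb − Ps = 11.)
Burden on buyers: $5.5; on suppliers: $5.5. (They sum to $11.)
The less price-elastic side of the market bears the larger share of a per-unit tax.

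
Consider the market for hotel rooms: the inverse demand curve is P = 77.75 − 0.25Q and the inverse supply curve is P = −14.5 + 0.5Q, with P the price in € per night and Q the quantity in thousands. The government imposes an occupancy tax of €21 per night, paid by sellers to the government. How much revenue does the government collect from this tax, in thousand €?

Tax revenue = €1995 thousand.

Rewrite in direct form: Qd = 311 − 4P and Qs = 2P + 29.
Without the tax, 311 − 4P = 2P + 29 gives 6P = 282, so P* = €47 and Q* = 123.
With the tax collected from sellers, supply shifts: Qs = 2(P − 21) + 29.
New equilibrium: buyers pay €54, sellers receive €33, Q = 95. (Wedge: Pb − Ps = 21.)
Revenue = t · Q = 21 · 95 = €1995.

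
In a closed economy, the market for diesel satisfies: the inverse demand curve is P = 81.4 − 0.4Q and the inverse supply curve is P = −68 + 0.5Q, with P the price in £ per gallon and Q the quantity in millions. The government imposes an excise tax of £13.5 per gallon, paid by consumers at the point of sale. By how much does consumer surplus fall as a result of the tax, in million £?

Consumer surplus falls by £951 million.

Inverting to Q(P) form: Qd = 203.5 − 2.5P; Qs = 2P + 136.
Before the tax: set 203.5 − 2.5P = 2P + 136 → P* = £15, Q* = 166.
With the tax collected from consumers, demand (in seller-price terms) shifts: Qd = 203.5 − 2.5(P + 13.5).
New equilibrium: consumers pay £21, suppliers receive £7.5, Q = 151. (Wedge: Pb − Ps = 13.5.)
ΔCS is the trapezoid between Q = 151 and Q = 166 of height £6: ½ · (166 + 151) · 6 = £951.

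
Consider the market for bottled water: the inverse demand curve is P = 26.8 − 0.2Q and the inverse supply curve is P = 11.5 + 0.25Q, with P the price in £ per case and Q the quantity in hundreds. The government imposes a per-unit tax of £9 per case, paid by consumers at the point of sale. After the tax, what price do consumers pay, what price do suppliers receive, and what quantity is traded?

Inverting to Q(P) form: Qd = 134 − 5P; Qs = 4P − 46.
Before the tax: set 134 − 5P = 4P − 46 → P* = £20, Q* = 34.
With the tax collected from consumers, demand (in seller-price terms) shifts: Qd = 134 − 5(P + 9).
New equilibrium: consumers pay £24, suppliers receive £15, Q = 14. (Wedge: Pb − Ps = 9.)

Consumers pay £24; suppliers receive £15; quantity = 14.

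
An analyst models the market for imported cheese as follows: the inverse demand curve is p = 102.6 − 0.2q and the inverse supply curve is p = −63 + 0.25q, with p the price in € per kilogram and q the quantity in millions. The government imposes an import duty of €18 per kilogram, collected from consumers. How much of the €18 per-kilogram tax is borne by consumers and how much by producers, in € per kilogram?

Rewrite in direct form: qd = 513 − 5p and qs = 4p + 252.
Before the tax: set 513 − 5p = 4p + 252 → p* = €29, q* = 368.
With the tax collected from consumers, demand (in seller-price terms) shifts: qd = 513 − 5(p + 18).
Solving gives q = 328 with consumers paying €37 and producers receiving €19 (the €18 wedge).
Burden on consumers: €8; on producers: €10. (They sum to €18.)

Consumers bear €8 per kilogram; producers bear €10 per kilogram.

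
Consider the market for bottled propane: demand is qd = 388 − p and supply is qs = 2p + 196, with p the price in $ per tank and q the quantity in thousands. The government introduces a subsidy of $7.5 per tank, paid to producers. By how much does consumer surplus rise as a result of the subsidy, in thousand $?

Before the subsidy: set 388 − p = 2p + 196 → p* = $64, q* = 324.
With a per-unit subsidy paid to producers, each receives p + 7.5 per unit sold, so supply becomes qs = 2(p + 7.5) + 196.
Solving gives q = 329 with buyers paying $59 and producers receiving $66.5 (the $7.5 wedge).
ΔCS is the trapezoid between Q = 329 and Q = 324 of height $5: ½ · (324 + 329) · 5 = $1632.5.

Consumer surplus rises by $1632.5 thousand.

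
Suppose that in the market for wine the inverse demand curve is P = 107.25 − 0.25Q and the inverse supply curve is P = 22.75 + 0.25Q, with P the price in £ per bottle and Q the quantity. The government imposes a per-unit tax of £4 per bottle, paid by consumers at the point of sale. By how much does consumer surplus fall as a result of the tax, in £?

Consumer surplus falls by £330.

Rewrite in direct form: Qd = 429 − 4P and Qs = 4P − 91.
Before the tax: set 429 − 4P = 4P − 91 → P* = £65, Q* = 169.
With the tax collected from consumers, demand (in seller-price terms) shifts: Qd = 429 − 4(P + 4).
New equilibrium: consumers pay £67, sellers receive £63, Q = 161. (Wedge: Pb − Ps = 4.)
ΔCS is the trapezoid between Q = 161 and Q = 169 of height £2: ½ · (169 + 161) · 2 = £330.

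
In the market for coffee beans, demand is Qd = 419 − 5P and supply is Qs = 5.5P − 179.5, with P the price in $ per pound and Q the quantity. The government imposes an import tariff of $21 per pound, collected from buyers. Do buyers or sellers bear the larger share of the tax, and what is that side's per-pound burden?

Buyers bear the larger share: $11 per pound.

Before the tax: set 419 − 5P = 5.5P − 179.5 → P* = $57, Q* = 134.
With the tax collected from buyers, demand (in seller-price terms) shifts: Qd = 419 − 5(P + 21).
New equilibrium: buyers pay $68, sellers receive $47, Q = 79. (Wedge: Pb − Ps = 21.)
Per-pound burden: buyers $11, sellers $10.
Buyers take the larger share because demand is less price-elastic here (demand slope 5 vs supply slope 5.5).
The less price-elastic side of the market bears the larger share of a per-unit tax.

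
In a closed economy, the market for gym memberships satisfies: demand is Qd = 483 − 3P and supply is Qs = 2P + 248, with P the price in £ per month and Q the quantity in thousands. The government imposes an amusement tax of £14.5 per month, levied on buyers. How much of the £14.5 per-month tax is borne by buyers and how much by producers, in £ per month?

Buyers bear £5.8 per month; producers bear £8.7 per month.

Without the tax, 483 − 3P = 2P + 248 gives 5P = 235, so P* = £47 and Q* = 342.
With the tax collected from buyers, demand (in seller-price terms) shifts: Qd = 483 − 3(P + 14.5).
New equilibrium: buyers pay £52.8, producers receive £38.3, Q = 324.6. (Wedge: Pb − Ps = 14.5.)
Burden on buyers: £5.8; on producers: £8.7. (They sum to £14.5.)
The less price-elastic side of the market bears the larger share of a per-unit tax.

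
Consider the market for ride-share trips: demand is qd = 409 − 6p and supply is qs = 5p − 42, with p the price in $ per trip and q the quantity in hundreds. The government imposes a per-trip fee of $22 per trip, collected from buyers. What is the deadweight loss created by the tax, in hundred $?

Deadweight loss = $660 hundred.

Without the tax, 409 − 6p = 5p − 42 gives 11p = 451, so p* = $41 and q* = 163.
With the tax collected from buyers, demand (in seller-price terms) shifts: qd = 409 − 6(p + 22).
New equilibrium: buyers pay $51, suppliers receive $29, q = 103. (Wedge: pb − ps = 22.)
Quantity falls by |ΔQ| = |163 − 103| = 60.
DWL = ½ · t · |ΔQ| = ½ · 22 · 60 = $660.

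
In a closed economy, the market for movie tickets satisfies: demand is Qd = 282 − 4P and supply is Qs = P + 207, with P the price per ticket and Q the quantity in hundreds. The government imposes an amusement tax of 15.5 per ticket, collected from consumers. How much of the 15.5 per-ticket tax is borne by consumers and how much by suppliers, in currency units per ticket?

Without the tax, 282 − 4P = P + 207 gives 5P = 75, so P* = 15 and Q* = 222.
With the tax collected from consumers, demand (in seller-price terms) shifts: Qd = 282 − 4(P + 15.5).
New equilibrium: consumers pay 18.1, suppliers receive 2.6, Q = 209.6. (Wedge: Pb − Ps = 15.5.)
Burden on consumers: 3.1; on suppliers: 12.4. (They sum to 15.5.)
The less price-elastic side of the market bears the larger share of a per-unit tax.

Consumers bear 3.1 per ticket; suppliers bear 12.4 per ticket.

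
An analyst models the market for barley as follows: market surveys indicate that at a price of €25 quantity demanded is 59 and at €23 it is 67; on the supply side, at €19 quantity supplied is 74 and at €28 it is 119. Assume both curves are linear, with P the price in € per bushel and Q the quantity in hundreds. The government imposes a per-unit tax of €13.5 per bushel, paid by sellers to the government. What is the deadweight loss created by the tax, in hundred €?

Deadweight loss = €202.5 hundred.

Demand slope: (67 − 59)/(23 − 25) = -4, so Qd = 159 − 4P.
Supply slope: (119 − 74)/(28 − 19) = 5, so Qs = 5P − 21.
Before the tax: set 159 − 4P = 5P − 21 → P* = €20, Q* = 79.
With the tax collected from sellers, supply shifts: Qs = 5(P − 13.5) − 21.
New equilibrium: consumers pay €27.5, sellers receive €14, Q = 49. (Wedge: Pb − Ps = 13.5.)
Quantity falls by |ΔQ| = |79 − 49| = 30.
DWL = ½ · t · |ΔQ| = ½ · 13.5 · 30 = €202.5.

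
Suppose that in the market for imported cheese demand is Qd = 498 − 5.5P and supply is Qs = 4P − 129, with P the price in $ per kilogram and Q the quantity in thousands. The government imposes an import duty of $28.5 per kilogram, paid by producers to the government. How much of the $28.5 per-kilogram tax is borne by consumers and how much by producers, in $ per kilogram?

Consumers bear $12 per kilogram; producers bear $16.5 per kilogram.

Without the tax, 498 − 5.5P = 4P − 129 gives 9.5P = 627, so P* = $66 and Q* = 135.
With the tax collected from producers, supply shifts: Qs = 4(P − 28.5) − 129.
New equilibrium: consumers pay $78, producers receive $49.5, Q = 69. (Wedge: Pb − Ps = 28.5.)
Burden on consumers: $12; on producers: $16.5. (They sum to $28.5.)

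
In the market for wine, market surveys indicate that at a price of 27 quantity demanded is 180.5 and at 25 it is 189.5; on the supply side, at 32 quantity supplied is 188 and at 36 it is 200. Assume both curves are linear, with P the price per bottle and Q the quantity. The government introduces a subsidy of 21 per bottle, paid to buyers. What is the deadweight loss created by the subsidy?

Demand slope: (189.5 − 180.5)/(25 − 27) = -4.5, so Qd = 302 − 4.5P.
Supply slope: (200 − 188)/(36 − 32) = 3, so Qs = 3P + 92.
Without the subsidy, 302 − 4.5P = 3P + 92 gives 7.5P = 210, so P* = 28 and Q* = 176.
With a per-unit subsidy paid to buyers, each effectively pays P − 21, so demand becomes Qd = 302 − 4.5(P − 21).
Solving gives Q = 213.8 with buyers paying 19.6 and suppliers receiving 40.6 (the 21 wedge).
Quantity rises by |ΔQ| = |176 − 213.8| = 37.8.
DWL = ½ · t · |ΔQ| = ½ · 21 · 37.8 = 396.9.

Deadweight loss = 396.9.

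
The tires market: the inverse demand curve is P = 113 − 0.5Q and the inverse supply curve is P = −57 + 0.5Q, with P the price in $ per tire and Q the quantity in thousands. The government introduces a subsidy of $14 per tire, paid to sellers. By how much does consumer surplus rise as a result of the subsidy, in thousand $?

Consumer surplus rises by $1239 thousand.

Rewrite in direct form: Qd = 226 − 2P and Qs = 2P + 114.
Without the subsidy, 226 − 2P = 2P + 114 gives 4P = 112, so P* = $28 and Q* = 170.
With a per-unit subsidy paid to sellers, each receives P + 14 per unit sold, so supply becomes Qs = 2(P + 14) + 114.
New equilibrium: consumers pay $21, sellers receive $35, Q = 184. (Wedge: Pb − Ps = −14.)
ΔCS is the trapezoid between Q = 184 and Q = 170 of height $7: ½ · (170 + 184) · 7 = $1239.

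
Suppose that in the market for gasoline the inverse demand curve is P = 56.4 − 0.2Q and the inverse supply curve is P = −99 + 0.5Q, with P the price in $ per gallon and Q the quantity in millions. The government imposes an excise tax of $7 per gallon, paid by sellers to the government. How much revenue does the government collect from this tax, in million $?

Tax revenue = $1484 million.

Inverting to Q(P) form: Qd = 282 − 5P; Qs = 2P + 198.
Without the tax, 282 − 5P = 2P + 198 gives 7P = 84, so P* = $12 and Q* = 222.
With the tax collected from sellers, supply shifts: Qs = 2(P − 7) + 198.
New equilibrium: consumers pay $14, sellers receive $7, Q = 212. (Wedge: Pb − Ps = 7.)
Revenue = t · Q = 7 · 212 = $1484.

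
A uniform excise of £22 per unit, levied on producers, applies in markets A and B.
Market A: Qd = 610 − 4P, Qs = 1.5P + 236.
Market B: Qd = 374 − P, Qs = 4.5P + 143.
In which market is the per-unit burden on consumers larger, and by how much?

Market B, by £12.

Market A: pre-tax P* = £68, Q* = 338; post-tax Q = 314; per-unit burden on consumers = £6.
Market B: pre-tax P* = £42, Q* = 332; post-tax Q = 314; per-unit burden on consumers = £18.
Difference: £6 vs £18 → market B is larger by £12.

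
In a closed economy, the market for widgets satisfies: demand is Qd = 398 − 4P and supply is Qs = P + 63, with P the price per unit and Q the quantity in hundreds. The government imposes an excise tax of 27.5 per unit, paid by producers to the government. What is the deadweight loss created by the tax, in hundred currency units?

Deadweight loss = 302.5 hundred.

Without the tax, 398 − 4P = P + 63 gives 5P = 335, so P* = 67 and Q* = 130.
With the tax collected from producers, supply shifts: Qs = (P − 27.5) + 63.
New equilibrium: buyers pay 72.5, producers receive 45, Q = 108. (Wedge: Pb − Ps = 27.5.)
Quantity falls by |ΔQ| = |130 − 108| = 22.
DWL = ½ · t · |ΔQ| = ½ · 27.5 · 22 = 302.5.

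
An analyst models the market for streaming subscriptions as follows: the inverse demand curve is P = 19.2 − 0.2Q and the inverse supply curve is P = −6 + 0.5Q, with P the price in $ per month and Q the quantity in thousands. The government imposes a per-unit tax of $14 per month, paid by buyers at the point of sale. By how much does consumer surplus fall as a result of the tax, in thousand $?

Consumer surplus falls by $104 thousand.

Inverting to Q(P) form: Qd = 96 − 5P; Qs = 2P + 12.
Without the tax, 96 − 5P = 2P + 12 gives 7P = 84, so P* = $12 and Q* = 36.
With the tax collected from buyers, demand (in seller-price terms) shifts: Qd = 96 − 5(P + 14).
New equilibrium: buyers pay $16, producers receive $2, Q = 16. (Wedge: Pb − Ps = 14.)
ΔCS is the trapezoid between Q = 16 and Q = 36 of height $4: ½ · (36 + 16) · 4 = $104.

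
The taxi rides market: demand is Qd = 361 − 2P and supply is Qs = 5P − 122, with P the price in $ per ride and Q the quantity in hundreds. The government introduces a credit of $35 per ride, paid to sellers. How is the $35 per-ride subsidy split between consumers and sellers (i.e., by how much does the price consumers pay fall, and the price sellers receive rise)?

Consumers gain $25 per ride; sellers gain $10 per ride.

Without the subsidy, 361 − 2P = 5P − 122 gives 7P = 483, so P* = $69 and Q* = 223.
With a per-unit subsidy paid to sellers, each receives P + 35 per unit sold, so supply becomes Qs = 5(P + 35) − 122.
Solving gives Q = 273 with consumers paying $44 and sellers receiving $79 (the $35 wedge).
Gain to consumers: $25; to sellers: $10. (They sum to $35.)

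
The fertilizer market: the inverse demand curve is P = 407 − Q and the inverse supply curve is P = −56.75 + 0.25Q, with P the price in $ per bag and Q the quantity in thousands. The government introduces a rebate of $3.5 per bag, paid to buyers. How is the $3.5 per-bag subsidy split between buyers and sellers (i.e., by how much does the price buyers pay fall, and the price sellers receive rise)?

Inverting to Q(P) form: Qd = 407 − P; Qs = 4P + 227.
Before the subsidy: set 407 − P = 4P + 227 → P* = $36, Q* = 371.
With a per-unit subsidy paid to buyers, each effectively pays P − 3.5, so demand becomes Qd = 407 − (P − 3.5).
Solving gives Q = 373.8 with buyers paying $33.2 and sellers receiving $36.7 (the $3.5 wedge).
Gain to buyers: $2.8; to sellers: $0.7. (They sum to $3.5.)

Buyers gain $2.8 per bag; sellers gain $0.7 per bag.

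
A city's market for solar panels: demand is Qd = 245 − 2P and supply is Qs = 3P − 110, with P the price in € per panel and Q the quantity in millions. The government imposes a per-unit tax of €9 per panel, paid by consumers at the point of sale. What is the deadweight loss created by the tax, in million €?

Before the tax: set 245 − 2P = 3P − 110 → P* = €71, Q* = 103.
With the tax collected from consumers, demand (in seller-price terms) shifts: Qd = 245 − 2(P + 9).
New equilibrium: consumers pay €76.4, suppliers receive €67.4, Q = 92.2. (Wedge: Pb − Ps = 9.)
Quantity falls by |ΔQ| = |103 − 92.2| = 10.8.
DWL = ½ · t · |ΔQ| = ½ · 9 · 10.8 = €48.6.

Deadweight loss = €48.6 million.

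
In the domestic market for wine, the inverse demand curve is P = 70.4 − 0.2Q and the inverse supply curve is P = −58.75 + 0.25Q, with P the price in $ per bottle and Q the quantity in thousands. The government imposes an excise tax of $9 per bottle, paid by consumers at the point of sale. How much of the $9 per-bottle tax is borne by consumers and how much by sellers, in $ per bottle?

Inverting to Q(P) form: Qd = 352 − 5P; Qs = 4P + 235.
Before the tax: set 352 − 5P = 4P + 235 → P* = $13, Q* = 287.
With the tax collected from consumers, demand (in seller-price terms) shifts: Qd = 352 − 5(P + 9).
New equilibrium: consumers pay $17, sellers receive $8, Q = 267. (Wedge: Pb − Ps = 9.)
Burden on consumers: $4; on sellers: $5. (They sum to $9.)

Consumers bear $4 per bottle; sellers bear $5 per bottle.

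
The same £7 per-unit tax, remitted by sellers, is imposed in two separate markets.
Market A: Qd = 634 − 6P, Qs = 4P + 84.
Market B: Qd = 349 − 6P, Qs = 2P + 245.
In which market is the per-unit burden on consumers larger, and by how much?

Market A, by £1.05.

Market A: pre-tax P* = £55, Q* = 304; post-tax Q = 287.2; per-unit burden on consumers = £2.8.
Market B: pre-tax P* = £13, Q* = 271; post-tax Q = 260.5; per-unit burden on consumers = £1.75.
Difference: £2.8 vs £1.75 → market A is larger by £1.05.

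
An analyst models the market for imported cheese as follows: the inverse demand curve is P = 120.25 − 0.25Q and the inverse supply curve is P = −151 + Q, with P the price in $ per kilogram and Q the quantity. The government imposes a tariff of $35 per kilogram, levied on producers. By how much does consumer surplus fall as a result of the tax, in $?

Rewrite in direct form: Qd = 481 − 4P and Qs = P + 151.
Before the tax: set 481 − 4P = P + 151 → P* = $66, Q* = 217.
With the tax collected from producers, supply shifts: Qs = (P − 35) + 151.
New equilibrium: buyers pay $73, producers receive $38, Q = 189. (Wedge: Pb − Ps = 35.)
ΔCS is the trapezoid between Q = 189 and Q = 217 of height $7: ½ · (217 + 189) · 7 = $1421.

Consumer surplus falls by $1421.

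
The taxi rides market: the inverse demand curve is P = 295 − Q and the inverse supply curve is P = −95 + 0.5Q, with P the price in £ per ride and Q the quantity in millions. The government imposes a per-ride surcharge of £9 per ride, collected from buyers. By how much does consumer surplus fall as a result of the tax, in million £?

Inverting to Q(P) form: Qd = 295 − P; Qs = 2P + 190.
Before the tax: set 295 − P = 2P + 190 → P* = £35, Q* = 260.
With the tax collected from buyers, demand (in seller-price terms) shifts: Qd = 295 − (P + 9).
New equilibrium: buyers pay £41, sellers receive £32, Q = 254. (Wedge: Pb − Ps = 9.)
ΔCS is the trapezoid between Q = 254 and Q = 260 of height £6: ½ · (260 + 254) · 6 = £1542.

Consumer surplus falls by £1542 million.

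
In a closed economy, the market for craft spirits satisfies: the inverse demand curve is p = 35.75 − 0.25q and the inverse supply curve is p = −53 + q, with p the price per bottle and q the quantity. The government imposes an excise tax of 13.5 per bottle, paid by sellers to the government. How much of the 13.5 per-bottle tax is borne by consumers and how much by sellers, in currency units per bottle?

Consumers bear 2.7 per bottle; sellers bear 10.8 per bottle.

Inverting to q(p) form: qd = 143 − 4p; qs = p + 53.
Before the tax: set 143 − 4p = p + 53 → p* = 18, q* = 71.
With the tax collected from sellers, supply shifts: qs = (p − 13.5) + 53.
Solving gives q = 60.2 with consumers paying 20.7 and sellers receiving 7.2 (the 13.5 wedge).
Burden on consumers: 2.7; on sellers: 10.8. (They sum to 13.5.)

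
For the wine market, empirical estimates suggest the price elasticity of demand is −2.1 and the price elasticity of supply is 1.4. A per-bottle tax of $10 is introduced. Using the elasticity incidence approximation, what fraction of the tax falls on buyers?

Incidence ratio: buyers' share ≈ εs / (εs + |εd|) = 1.4 / (1.4 + 2.1) = 0.4.
Supply is the less elastic side, so buyers bear the smaller share.

Buyers' share ≈ 0.4.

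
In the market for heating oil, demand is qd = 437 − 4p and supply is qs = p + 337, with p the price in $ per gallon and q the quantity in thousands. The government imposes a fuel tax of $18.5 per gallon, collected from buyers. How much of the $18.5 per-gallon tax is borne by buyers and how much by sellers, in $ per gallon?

Without the tax, 437 − 4p = p + 337 gives 5p = 100, so p* = $20 and q* = 357.
With the tax collected from buyers, demand (in seller-price terms) shifts: qd = 437 − 4(p + 18.5).
Solving gives q = 342.2 with buyers paying $23.7 and sellers receiving $5.2 (the $18.5 wedge).
Burden on buyers: $3.7; on sellers: $14.8. (They sum to $18.5.)
The less price-elastic side of the market bears the larger share of a per-unit tax.

Buyers bear $3.7 per gallon; sellers bear $14.8 per gallon.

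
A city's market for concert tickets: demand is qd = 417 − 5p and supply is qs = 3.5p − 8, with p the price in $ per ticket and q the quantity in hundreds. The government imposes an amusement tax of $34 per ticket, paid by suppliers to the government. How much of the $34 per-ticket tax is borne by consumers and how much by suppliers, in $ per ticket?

Before the tax: set 417 − 5p = 3.5p − 8 → p* = $50, q* = 167.
With the tax collected from suppliers, supply shifts: qs = 3.5(p − 34) − 8.
Solving gives q = 97 with consumers paying $64 and suppliers receiving $30 (the $34 wedge).
Burden on consumers: $14; on suppliers: $20. (They sum to $34.)

Consumers bear $14 per ticket; suppliers bear $20 per ticket.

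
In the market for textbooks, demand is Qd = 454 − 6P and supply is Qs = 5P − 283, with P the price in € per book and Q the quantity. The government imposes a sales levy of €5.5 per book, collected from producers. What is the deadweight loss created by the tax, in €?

Deadweight loss = €41.25.

Before the tax: set 454 − 6P = 5P − 283 → P* = €67, Q* = 52.
With the tax collected from producers, supply shifts: Qs = 5(P − 5.5) − 283.
New equilibrium: buyers pay €69.5, producers receive €64, Q = 37. (Wedge: Pb − Ps = 5.5.)
Quantity falls by |ΔQ| = |52 − 37| = 15.
DWL = ½ · t · |ΔQ| = ½ · 5.5 · 15 = €41.25.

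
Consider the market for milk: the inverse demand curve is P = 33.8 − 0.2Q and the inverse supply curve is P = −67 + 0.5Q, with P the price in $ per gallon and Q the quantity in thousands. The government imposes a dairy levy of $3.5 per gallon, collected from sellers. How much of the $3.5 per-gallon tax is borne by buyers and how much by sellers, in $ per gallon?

Buyers bear $1 per gallon; sellers bear $2.5 per gallon.

Rewrite in direct form: Qd = 169 − 5P and Qs = 2P + 134.
Before the tax: set 169 − 5P = 2P + 134 → P* = $5, Q* = 144.
With the tax collected from sellers, supply shifts: Qs = 2(P − 3.5) + 134.
New equilibrium: buyers pay $6, sellers receive $2.5, Q = 139. (Wedge: Pb − Ps = 3.5.)
Burden on buyers: $1; on sellers: $2.5. (They sum to $3.5.)
The less price-elastic side of the market bears the larger share of a per-unit tax.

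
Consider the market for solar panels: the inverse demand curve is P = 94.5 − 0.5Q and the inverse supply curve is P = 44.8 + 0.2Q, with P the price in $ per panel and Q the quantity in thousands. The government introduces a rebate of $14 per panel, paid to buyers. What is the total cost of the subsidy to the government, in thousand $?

Rewrite in direct form: Qd = 189 − 2P and Qs = 5P − 224.
Before the subsidy: set 189 − 2P = 5P − 224 → P* = $59, Q* = 71.
With a per-unit subsidy paid to buyers, each effectively pays P − 14, so demand becomes Qd = 189 − 2(P − 14).
Solving gives Q = 91 with buyers paying $49 and producers receiving $63 (the $14 wedge).
Outlay = t · Q = 14 · 91 = $1274.

Government outlay = $1274 thousand.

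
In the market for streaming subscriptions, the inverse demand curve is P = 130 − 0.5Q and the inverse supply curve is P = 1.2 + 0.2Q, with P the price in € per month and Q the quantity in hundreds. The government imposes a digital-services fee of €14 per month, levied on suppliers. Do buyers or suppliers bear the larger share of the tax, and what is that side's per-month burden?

Buyers bear the larger share: €10 per month.

Inverting to Q(P) form: Qd = 260 − 2P; Qs = 5P − 6.
Before the tax: set 260 − 2P = 5P − 6 → P* = €38, Q* = 184.
With the tax collected from suppliers, supply shifts: Qs = 5(P − 14) − 6.
New equilibrium: buyers pay €48, suppliers receive €34, Q = 164. (Wedge: Pb − Ps = 14.)
Per-month burden: buyers €10, suppliers €4.
Buyers take the larger share because demand is less price-elastic here (demand slope 2 vs supply slope 5).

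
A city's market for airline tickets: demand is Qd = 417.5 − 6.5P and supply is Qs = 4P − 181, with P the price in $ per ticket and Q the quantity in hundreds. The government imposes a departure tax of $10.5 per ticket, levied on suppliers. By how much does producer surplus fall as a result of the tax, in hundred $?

Before the tax: set 417.5 − 6.5P = 4P − 181 → P* = $57, Q* = 47.
With the tax collected from suppliers, supply shifts: Qs = 4(P − 10.5) − 181.
New equilibrium: buyers pay $61, suppliers receive $50.5, Q = 21. (Wedge: Pb − Ps = 10.5.)
ΔPS is the trapezoid between Q = 21 and Q = 47 of height $6.5: ½ · (47 + 21) · 6.5 = $221.

Producer surplus falls by $221 hundred.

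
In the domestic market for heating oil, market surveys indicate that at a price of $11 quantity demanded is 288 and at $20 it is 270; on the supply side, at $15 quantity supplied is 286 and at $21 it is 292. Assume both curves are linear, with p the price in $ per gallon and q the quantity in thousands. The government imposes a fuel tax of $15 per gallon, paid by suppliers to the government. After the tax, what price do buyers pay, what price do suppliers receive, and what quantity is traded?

Buyers pay $18; suppliers receive $3; quantity = 274.

Demand slope: (270 − 288)/(20 − 11) = -2, so qd = 310 − 2p.
Supply slope: (292 − 286)/(21 − 15) = 1, so qs = p + 271.
Before the tax: set 310 − 2p = p + 271 → p* = $13, q* = 284.
With the tax collected from suppliers, supply shifts: qs = (p − 15) + 271.
Solving gives q = 274 with buyers paying $18 and suppliers receiving $3 (the $15 wedge).
The less price-elastic side of the market bears the larger share of a per-unit tax.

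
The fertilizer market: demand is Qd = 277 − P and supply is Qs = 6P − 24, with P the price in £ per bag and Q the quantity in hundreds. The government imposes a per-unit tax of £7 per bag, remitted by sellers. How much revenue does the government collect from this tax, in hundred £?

Tax revenue = £1596 hundred.

Before the tax: set 277 − P = 6P − 24 → P* = £43, Q* = 234.
With the tax collected from sellers, supply shifts: Qs = 6(P − 7) − 24.
Solving gives Q = 228 with buyers paying £49 and sellers receiving £42 (the £7 wedge).
Revenue = t · Q = 7 · 228 = £1596.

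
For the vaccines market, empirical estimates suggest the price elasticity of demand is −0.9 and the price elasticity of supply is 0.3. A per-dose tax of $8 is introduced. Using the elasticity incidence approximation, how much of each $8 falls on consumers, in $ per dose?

Consumers bear ≈ $2 per dose.

Incidence ratio: consumers' share ≈ εs / (εs + |εd|) = 0.3 / (0.3 + 0.9) = 0.25.
So consumers bear ≈ 0.25 × $8 = $2; producers bear $6.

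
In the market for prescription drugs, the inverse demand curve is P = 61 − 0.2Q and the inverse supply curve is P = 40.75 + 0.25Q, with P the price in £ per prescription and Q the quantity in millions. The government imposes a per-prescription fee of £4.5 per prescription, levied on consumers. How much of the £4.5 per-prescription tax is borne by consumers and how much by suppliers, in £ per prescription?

Consumers bear £2 per prescription; suppliers bear £2.5 per prescription.

Rewrite in direct form: Qd = 305 − 5P and Qs = 4P − 163.
Without the tax, 305 − 5P = 4P − 163 gives 9P = 468, so P* = £52 and Q* = 45.
With the tax collected from consumers, demand (in seller-price terms) shifts: Qd = 305 − 5(P + 4.5).
Solving gives Q = 35 with consumers paying £54 and suppliers receiving £49.5 (the £4.5 wedge).
Burden on consumers: £2; on suppliers: £2.5. (They sum to £4.5.)
The less price-elastic side of the market bears the larger share of a per-unit tax.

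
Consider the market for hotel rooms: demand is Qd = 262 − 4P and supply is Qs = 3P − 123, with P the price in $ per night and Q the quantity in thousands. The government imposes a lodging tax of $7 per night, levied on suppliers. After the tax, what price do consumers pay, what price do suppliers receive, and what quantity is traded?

Consumers pay $58; suppliers receive $51; quantity = 30.

Before the tax: set 262 − 4P = 3P − 123 → P* = $55, Q* = 42.
With the tax collected from suppliers, supply shifts: Qs = 3(P − 7) − 123.
New equilibrium: consumers pay $58, suppliers receive $51, Q = 30. (Wedge: Pb − Ps = 7.)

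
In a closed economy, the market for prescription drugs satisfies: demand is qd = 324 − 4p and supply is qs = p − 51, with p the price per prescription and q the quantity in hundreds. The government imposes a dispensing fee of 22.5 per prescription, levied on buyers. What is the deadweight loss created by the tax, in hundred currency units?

Deadweight loss = 202.5 hundred.

Without the tax, 324 − 4p = p − 51 gives 5p = 375, so p* = 75 and q* = 24.
With the tax collected from buyers, demand (in seller-price terms) shifts: qd = 324 − 4(p + 22.5).
New equilibrium: buyers pay 79.5, producers receive 57, q = 6. (Wedge: pb − ps = 22.5.)
Quantity falls by |ΔQ| = |24 − 6| = 18.
DWL = ½ · t · |ΔQ| = ½ · 22.5 · 18 = 202.5.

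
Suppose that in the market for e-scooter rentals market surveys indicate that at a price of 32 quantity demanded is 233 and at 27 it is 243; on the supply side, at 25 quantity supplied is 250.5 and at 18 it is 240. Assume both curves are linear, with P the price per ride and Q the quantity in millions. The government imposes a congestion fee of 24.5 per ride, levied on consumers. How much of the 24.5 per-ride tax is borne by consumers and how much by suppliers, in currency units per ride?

Demand slope: (243 − 233)/(27 − 32) = -2, so Qd = 297 − 2P.
Supply slope: (240 − 250.5)/(18 − 25) = 1.5, so Qs = 1.5P + 213.
Without the tax, 297 − 2P = 1.5P + 213 gives 3.5P = 84, so P* = 24 and Q* = 249.
With the tax collected from consumers, demand (in seller-price terms) shifts: Qd = 297 − 2(P + 24.5).
New equilibrium: consumers pay 34.5, suppliers receive 10, Q = 228. (Wedge: Pb − Ps = 24.5.)
Burden on consumers: 10.5; on suppliers: 14. (They sum to 24.5.)
The less price-elastic side of the market bears the larger share of a per-unit tax.

Consumers bear 10.5 per ride; suppliers bear 14 per ride.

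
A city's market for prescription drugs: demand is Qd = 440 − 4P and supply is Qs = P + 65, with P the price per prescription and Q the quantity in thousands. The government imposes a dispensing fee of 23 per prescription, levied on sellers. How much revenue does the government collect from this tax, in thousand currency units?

Tax revenue = 2796.8 thousand.

Before the tax: set 440 − 4P = P + 65 → P* = 75, Q* = 140.
With the tax collected from sellers, supply shifts: Qs = (P − 23) + 65.
New equilibrium: buyers pay 79.6, sellers receive 56.6, Q = 121.6. (Wedge: Pb − Ps = 23.)
Revenue = t · Q = 23 · 121.6 = 2796.8.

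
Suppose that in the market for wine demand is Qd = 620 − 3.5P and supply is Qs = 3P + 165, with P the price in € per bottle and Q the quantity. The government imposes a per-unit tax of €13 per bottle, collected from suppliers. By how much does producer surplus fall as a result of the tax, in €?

Producer surplus falls by €2551.5.

Before the tax: set 620 − 3.5P = 3P + 165 → P* = €70, Q* = 375.
With the tax collected from suppliers, supply shifts: Qs = 3(P − 13) + 165.
Solving gives Q = 354 with buyers paying €76 and suppliers receiving €63 (the €13 wedge).
ΔPS is the trapezoid between Q = 354 and Q = 375 of height €7: ½ · (375 + 354) · 7 = €2551.5.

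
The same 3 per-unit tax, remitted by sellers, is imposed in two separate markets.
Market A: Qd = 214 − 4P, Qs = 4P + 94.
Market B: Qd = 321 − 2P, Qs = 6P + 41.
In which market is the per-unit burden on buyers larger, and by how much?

Market B, by 0.75.

Market A: pre-tax P* = 15, Q* = 154; post-tax Q = 148; per-unit burden on buyers = 1.5.
Market B: pre-tax P* = 35, Q* = 251; post-tax Q = 246.5; per-unit burden on buyers = 2.25.
Difference: 1.5 vs 2.25 → market B is larger by 0.75.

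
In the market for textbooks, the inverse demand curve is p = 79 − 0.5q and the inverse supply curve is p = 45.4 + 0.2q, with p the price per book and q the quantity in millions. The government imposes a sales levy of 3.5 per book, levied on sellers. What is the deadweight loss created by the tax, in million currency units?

Deadweight loss = 8.75 million.

Rewrite in direct form: qd = 158 − 2p and qs = 5p − 227.
Without the tax, 158 − 2p = 5p − 227 gives 7p = 385, so p* = 55 and q* = 48.
With the tax collected from sellers, supply shifts: qs = 5(p − 3.5) − 227.
Solving gives q = 43 with consumers paying 57.5 and sellers receiving 54 (the 3.5 wedge).
Quantity falls by |ΔQ| = |48 − 43| = 5.
DWL = ½ · t · |ΔQ| = ½ · 3.5 · 5 = 8.75.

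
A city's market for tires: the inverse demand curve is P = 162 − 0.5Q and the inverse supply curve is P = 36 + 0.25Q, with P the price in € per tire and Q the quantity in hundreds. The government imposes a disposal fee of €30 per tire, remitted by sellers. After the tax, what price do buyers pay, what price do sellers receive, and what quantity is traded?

Inverting to Q(P) form: Qd = 324 − 2P; Qs = 4P − 144.
Without the tax, 324 − 2P = 4P − 144 gives 6P = 468, so P* = €78 and Q* = 168.
With the tax collected from sellers, supply shifts: Qs = 4(P − 30) − 144.
Solving gives Q = 128 with buyers paying €98 and sellers receiving €68 (the €30 wedge).
The less price-elastic side of the market bears the larger share of a per-unit tax.

Buyers pay €98; sellers receive €68; quantity = 128.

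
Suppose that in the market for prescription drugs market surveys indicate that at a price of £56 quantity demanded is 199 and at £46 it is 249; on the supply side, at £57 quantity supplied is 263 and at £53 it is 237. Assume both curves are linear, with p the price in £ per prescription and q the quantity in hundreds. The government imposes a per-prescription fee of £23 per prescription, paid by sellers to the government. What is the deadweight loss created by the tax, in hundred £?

Deadweight loss = £747.5 hundred.

Demand slope: (249 − 199)/(46 − 56) = -5, so qd = 479 − 5p.
Supply slope: (237 − 263)/(53 − 57) = 6.5, so qs = 6.5p − 107.5.
Without the tax, 479 − 5p = 6.5p − 107.5 gives 11.5p = 586.5, so p* = £51 and q* = 224.
With the tax collected from sellers, supply shifts: qs = 6.5(p − 23) − 107.5.
Solving gives q = 159 with buyers paying £64 and sellers receiving £41 (the £23 wedge).
Quantity falls by |ΔQ| = |224 − 159| = 65.
DWL = ½ · t · |ΔQ| = ½ · 23 · 65 = £747.5.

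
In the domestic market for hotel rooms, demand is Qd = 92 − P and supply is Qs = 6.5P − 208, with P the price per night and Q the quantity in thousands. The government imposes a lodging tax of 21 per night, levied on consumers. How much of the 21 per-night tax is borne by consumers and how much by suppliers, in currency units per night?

Without the tax, 92 − P = 6.5P − 208 gives 7.5P = 300, so P* = 40 and Q* = 52.
With the tax collected from consumers, demand (in seller-price terms) shifts: Qd = 92 − (P + 21).
Solving gives Q = 33.8 with consumers paying 58.2 and suppliers receiving 37.2 (the 21 wedge).
Burden on consumers: 18.2; on suppliers: 2.8. (They sum to 21.)
The less price-elastic side of the market bears the larger share of a per-unit tax.

Consumers bear 18.2 per night; suppliers bear 2.8 per night.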